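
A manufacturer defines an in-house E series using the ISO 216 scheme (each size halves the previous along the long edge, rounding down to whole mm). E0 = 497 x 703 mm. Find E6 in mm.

62 × 87 mm

E1: ⌊703/2⌋ × 497 = 351 × 497 mm
E2: ⌊497/2⌋ × 351 = 248 × 351 mm
E3: ⌊351/2⌋ × 248 = 175 × 248 mm
E4: ⌊248/2⌋ × 175 = 124 × 175 mm
E5: ⌊175/2⌋ × 124 = 87 × 124 mm
E6: ⌊124/2⌋ × 87 = 62 × 87 mm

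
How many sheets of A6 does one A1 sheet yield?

32

Each ISO step halves the sheet: 1 × A1 → 2 × A2 → 4 × A3 → 8 × A4 → …
From A1 to A6 is 5 halving steps: 2^5 = 32.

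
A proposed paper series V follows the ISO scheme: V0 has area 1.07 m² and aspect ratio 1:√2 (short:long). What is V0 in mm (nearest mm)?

870 × 1230 mm

Let the short side be w mm. Then w · w√2 = 1.07 m² = 1,070,000 mm².
w² = 1,070,000/√2, so w ≈ 869.8 mm; long side = w√2 ≈ 1230.1 mm.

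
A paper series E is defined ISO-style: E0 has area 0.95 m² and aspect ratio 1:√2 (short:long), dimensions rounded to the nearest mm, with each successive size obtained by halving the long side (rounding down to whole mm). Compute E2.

Let E0's short side be w mm. w · w√2 = 0.95 m² = 950,000 mm², so w ≈ 819.6 mm and w√2 ≈ 1159.1 mm → E0 = 820 × 1159 mm.
E1: ⌊1159/2⌋ × 820 = 579 × 820 mm
E2: ⌊820/2⌋ × 579 = 410 × 579 mm

410 × 579 mm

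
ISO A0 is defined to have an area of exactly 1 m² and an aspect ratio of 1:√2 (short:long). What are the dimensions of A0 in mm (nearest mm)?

Let the short side be w mm. Then the long side is w√2 and w · w√2 = 10⁶ mm².
w² = 10⁶/√2, so w = 1000 / 2^(1/4) ≈ 840.9 mm; long side = 1000 · 2^(1/4) ≈ 1189.2 mm.

841 × 1189 mm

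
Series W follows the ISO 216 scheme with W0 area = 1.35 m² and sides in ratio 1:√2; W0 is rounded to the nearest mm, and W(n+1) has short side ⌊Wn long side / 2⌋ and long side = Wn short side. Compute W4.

Let W0's short side be w mm. w · w√2 = 1.35 m² = 1,350,000 mm², so w ≈ 977.0 mm and w√2 ≈ 1381.7 mm → W0 = 977 × 1382 mm.
W1: ⌊1382/2⌋ × 977 = 691 × 977 mm
W2: ⌊977/2⌋ × 691 = 488 × 691 mm
W3: ⌊691/2⌋ × 488 = 345 × 488 mm
W4: ⌊488/2⌋ × 345 = 244 × 345 mm

244 × 345 mm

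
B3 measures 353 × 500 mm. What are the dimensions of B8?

B4: ⌊500/2⌋ × 353 = 250 × 353 mm
B5: ⌊353/2⌋ × 250 = 176 × 250 mm
B6: ⌊250/2⌋ × 176 = 125 × 176 mm
B7: ⌊176/2⌋ × 125 = 88 × 125 mm
B8: ⌊125/2⌋ × 88 = 62 × 88 mm

62 × 88 mm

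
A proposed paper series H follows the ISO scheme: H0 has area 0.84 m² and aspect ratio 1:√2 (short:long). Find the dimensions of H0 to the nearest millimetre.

771 × 1090 mm

Let the short side be w mm. Then w · w√2 = 0.84 m² = 840,000 mm².
w² = 840,000/√2, so w ≈ 770.7 mm; long side = w√2 ≈ 1089.9 mm.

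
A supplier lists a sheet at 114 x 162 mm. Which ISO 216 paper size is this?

C6 (114 × 162 mm)

Aspect ratio 162/114 ≈ 1.421 — close to the ISO √2 ≈ 1.414.
In the C-series (envelope sizes, between A and B): C6 = 114 × 162 mm.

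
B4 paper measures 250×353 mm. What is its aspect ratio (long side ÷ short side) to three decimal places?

353 / 250 = 1.412
ISO 216 targets √2 ≈ 1.414; the -0.002 deviation is from mm rounding.

1.412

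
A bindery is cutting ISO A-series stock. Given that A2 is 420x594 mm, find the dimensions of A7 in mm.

74 × 105 mm

A3: ⌊594/2⌋ × 420 = 297 × 420 mm
A4: ⌊420/2⌋ × 297 = 210 × 297 mm
A5: ⌊297/2⌋ × 210 = 148 × 210 mm
A6: ⌊210/2⌋ × 148 = 105 × 148 mm
A7: ⌊148/2⌋ × 105 = 74 × 105 mm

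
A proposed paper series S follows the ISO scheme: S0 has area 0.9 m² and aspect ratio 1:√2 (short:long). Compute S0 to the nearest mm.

Let the short side be w mm. Then w · w√2 = 0.9 m² = 900,000 mm².
w² = 900,000/√2, so w ≈ 797.7 mm; long side = w√2 ≈ 1128.2 mm.

798 × 1128 mm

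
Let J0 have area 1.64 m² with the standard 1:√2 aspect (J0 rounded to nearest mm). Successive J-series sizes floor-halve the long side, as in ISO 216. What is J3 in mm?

Let J0's short side be w mm. w · w√2 = 1.64 m² = 1,640,000 mm², so w ≈ 1076.9 mm and w√2 ≈ 1522.9 mm → J0 = 1077 × 1523 mm.
J1: ⌊1523/2⌋ × 1077 = 761 × 1077 mm
J2: ⌊1077/2⌋ × 761 = 538 × 761 mm
J3: ⌊761/2⌋ × 538 = 380 × 538 mm

380 × 538 mm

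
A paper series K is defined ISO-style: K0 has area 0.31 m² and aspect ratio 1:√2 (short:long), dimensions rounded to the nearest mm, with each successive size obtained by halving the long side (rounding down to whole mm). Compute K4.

Let K0's short side be w mm. w · w√2 = 0.31 m² = 310,000 mm², so w ≈ 468.2 mm and w√2 ≈ 662.1 mm → K0 = 468 × 662 mm.
K1: ⌊662/2⌋ × 468 = 331 × 468 mm
K2: ⌊468/2⌋ × 331 = 234 × 331 mm
K3: ⌊331/2⌋ × 234 = 165 × 234 mm
K4: ⌊234/2⌋ × 165 = 117 × 165 mm

117 × 165 mm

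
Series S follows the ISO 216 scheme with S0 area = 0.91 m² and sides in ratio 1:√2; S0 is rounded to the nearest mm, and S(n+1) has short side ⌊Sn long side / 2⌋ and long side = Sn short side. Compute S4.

Let S0's short side be w mm. w · w√2 = 0.91 m² = 910,000 mm², so w ≈ 802.2 mm and w√2 ≈ 1134.4 mm → S0 = 802 × 1134 mm.
S1: ⌊1134/2⌋ × 802 = 567 × 802 mm
S2: ⌊802/2⌋ × 567 = 401 × 567 mm
S3: ⌊567/2⌋ × 401 = 283 × 401 mm
S4: ⌊401/2⌋ × 283 = 200 × 283 mm

200 × 283 mm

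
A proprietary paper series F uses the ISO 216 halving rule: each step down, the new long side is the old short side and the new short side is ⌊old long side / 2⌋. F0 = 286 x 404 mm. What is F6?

F1: ⌊404/2⌋ × 286 = 202 × 286 mm
F2: ⌊286/2⌋ × 202 = 143 × 202 mm
F3: ⌊202/2⌋ × 143 = 101 × 143 mm
F4: ⌊143/2⌋ × 101 = 71 × 101 mm
F5: ⌊101/2⌋ × 71 = 50 × 71 mm
F6: ⌊71/2⌋ × 50 = 35 × 50 mm

35 × 50 mm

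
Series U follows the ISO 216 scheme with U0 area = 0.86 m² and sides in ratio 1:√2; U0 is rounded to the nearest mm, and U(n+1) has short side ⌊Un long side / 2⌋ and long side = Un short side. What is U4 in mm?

Let U0's short side be w mm. w · w√2 = 0.86 m² = 860,000 mm², so w ≈ 779.8 mm and w√2 ≈ 1102.8 mm → U0 = 780 × 1103 mm.
U1: ⌊1103/2⌋ × 780 = 551 × 780 mm
U2: ⌊780/2⌋ × 551 = 390 × 551 mm
U3: ⌊551/2⌋ × 390 = 275 × 390 mm
U4: ⌊390/2⌋ × 275 = 195 × 275 mm

195 × 275 mm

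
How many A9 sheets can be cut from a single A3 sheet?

Each ISO step halves the sheet: 1 × A3 → 2 × A4 → 4 × A5 → 8 × A6 → …
From A3 to A9 is 6 halving steps: 2^6 = 64.

64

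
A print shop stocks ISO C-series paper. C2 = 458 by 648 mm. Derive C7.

81 × 114 mm

C3: ⌊648/2⌋ × 458 = 324 × 458 mm
C4: ⌊458/2⌋ × 324 = 229 × 324 mm
C5: ⌊324/2⌋ × 229 = 162 × 229 mm
C6: ⌊229/2⌋ × 162 = 114 × 162 mm
C7: ⌊162/2⌋ × 114 = 81 × 114 mm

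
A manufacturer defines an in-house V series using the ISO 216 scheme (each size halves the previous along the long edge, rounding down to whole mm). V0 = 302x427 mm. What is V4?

V1: ⌊427/2⌋ × 302 = 213 × 302 mm
V2: ⌊302/2⌋ × 213 = 151 × 213 mm
V3: ⌊213/2⌋ × 151 = 106 × 151 mm
V4: ⌊151/2⌋ × 106 = 75 × 106 mm

75 × 106 mm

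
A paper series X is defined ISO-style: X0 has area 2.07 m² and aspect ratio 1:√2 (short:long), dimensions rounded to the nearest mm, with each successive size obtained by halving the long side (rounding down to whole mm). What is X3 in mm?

427 × 605 mm

Let X0's short side be w mm. w · w√2 = 2.07 m² = 2,070,000 mm², so w ≈ 1209.8 mm and w√2 ≈ 1711.0 mm → X0 = 1210 × 1711 mm.
X1: ⌊1711/2⌋ × 1210 = 855 × 1210 mm
X2: ⌊1210/2⌋ × 855 = 605 × 855 mm
X3: ⌊855/2⌋ × 605 = 427 × 605 mm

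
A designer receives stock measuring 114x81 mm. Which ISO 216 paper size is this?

C7 (81 × 114 mm)

Aspect ratio 114/81 ≈ 1.407 — close to the ISO √2 ≈ 1.414.
In the C-series (envelope sizes, between A and B): C7 = 81 × 114 mm.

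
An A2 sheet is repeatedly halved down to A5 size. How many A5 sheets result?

A2 = 420 × 594 mm; A5 = 148 × 210 mm.
Each halving step doubles the count; 3 steps from A2 to A5.
2^3 = 8.

8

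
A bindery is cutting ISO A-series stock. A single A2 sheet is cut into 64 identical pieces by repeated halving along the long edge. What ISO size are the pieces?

A8

64 = 2^6, so 6 halving steps.
A2 → A3 → … → A8 after 6 steps.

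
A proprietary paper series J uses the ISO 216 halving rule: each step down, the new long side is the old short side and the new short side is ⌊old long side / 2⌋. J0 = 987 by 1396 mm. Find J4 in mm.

246 × 349 mm

J1 = 698 × 987 mm (from J0 by 1 halving).
J2: ⌊987/2⌋ × 698 = 493 × 698 mm
J3: ⌊698/2⌋ × 493 = 349 × 493 mm
J4: ⌊493/2⌋ × 349 = 246 × 349 mm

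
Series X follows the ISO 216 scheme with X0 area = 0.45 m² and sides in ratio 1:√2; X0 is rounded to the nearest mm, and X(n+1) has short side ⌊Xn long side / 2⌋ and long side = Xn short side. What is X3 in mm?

Let X0's short side be w mm. w · w√2 = 0.45 m² = 450,000 mm², so w ≈ 564.1 mm and w√2 ≈ 797.7 mm → X0 = 564 × 798 mm.
X1: ⌊798/2⌋ × 564 = 399 × 564 mm
X2: ⌊564/2⌋ × 399 = 282 × 399 mm
X3: ⌊399/2⌋ × 282 = 199 × 282 mm

199 × 282 mm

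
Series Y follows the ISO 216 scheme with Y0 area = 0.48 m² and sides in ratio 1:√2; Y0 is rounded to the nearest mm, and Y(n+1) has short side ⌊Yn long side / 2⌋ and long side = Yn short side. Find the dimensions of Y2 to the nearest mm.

291 × 412 mm

Let Y0's short side be w mm. w · w√2 = 0.48 m² = 480,000 mm², so w ≈ 582.6 mm and w√2 ≈ 823.9 mm → Y0 = 583 × 824 mm.
Y1: ⌊824/2⌋ × 583 = 412 × 583 mm
Y2: ⌊583/2⌋ × 412 = 291 × 412 mm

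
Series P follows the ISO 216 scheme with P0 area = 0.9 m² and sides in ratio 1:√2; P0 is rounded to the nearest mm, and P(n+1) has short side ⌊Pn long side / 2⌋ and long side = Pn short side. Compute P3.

Let P0's short side be w mm. w · w√2 = 0.9 m² = 900,000 mm², so w ≈ 797.7 mm and w√2 ≈ 1128.2 mm → P0 = 798 × 1128 mm.
P1: ⌊1128/2⌋ × 798 = 564 × 798 mm
P2: ⌊798/2⌋ × 564 = 399 × 564 mm
P3: ⌊564/2⌋ × 399 = 282 × 399 mm

282 × 399 mm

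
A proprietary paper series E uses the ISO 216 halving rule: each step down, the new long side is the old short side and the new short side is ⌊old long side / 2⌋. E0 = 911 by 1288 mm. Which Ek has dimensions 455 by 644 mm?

E2

E0: 911 × 1288 mm
E1: 644 × 911 mm
E2: 455 × 644 mm
E3: 322 × 455 mm
→ matches E2.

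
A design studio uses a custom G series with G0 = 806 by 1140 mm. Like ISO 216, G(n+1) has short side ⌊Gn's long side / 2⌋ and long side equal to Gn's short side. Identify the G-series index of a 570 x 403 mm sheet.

G2

G0: 806 × 1140 mm
G1: 570 × 806 mm
G2: 403 × 570 mm
G3: 285 × 403 mm
→ matches G2.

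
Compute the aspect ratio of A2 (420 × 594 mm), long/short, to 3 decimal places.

1.414

594 / 420 = 1.414
Matches √2 ≈ 1.414 — the ISO 216 defining ratio.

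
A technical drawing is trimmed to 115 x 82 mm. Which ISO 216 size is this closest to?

C7 (81 × 114 mm)

Aspect ratio 115/82 ≈ 1.402 — close to the ISO √2 ≈ 1.414.
In the C-series (envelope sizes, between A and B): C7 = 81 × 114 mm.
Off by 2 mm total — nearest standard size.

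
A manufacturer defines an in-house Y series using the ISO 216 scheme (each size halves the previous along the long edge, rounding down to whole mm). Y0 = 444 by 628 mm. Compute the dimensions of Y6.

Y1: ⌊628/2⌋ × 444 = 314 × 444 mm
Y2: ⌊444/2⌋ × 314 = 222 × 314 mm
Y3: ⌊314/2⌋ × 222 = 157 × 222 mm
Y4: ⌊222/2⌋ × 157 = 111 × 157 mm
Y5: ⌊157/2⌋ × 111 = 78 × 111 mm
Y6: ⌊111/2⌋ × 78 = 55 × 78 mm

55 × 78 mm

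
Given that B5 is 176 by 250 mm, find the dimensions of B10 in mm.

31 × 44 mm

B6: ⌊250/2⌋ × 176 = 125 × 176 mm
B7: ⌊176/2⌋ × 125 = 88 × 125 mm
B8: ⌊125/2⌋ × 88 = 62 × 88 mm
B9: ⌊88/2⌋ × 62 = 44 × 62 mm
B10: ⌊62/2⌋ × 44 = 31 × 44 mm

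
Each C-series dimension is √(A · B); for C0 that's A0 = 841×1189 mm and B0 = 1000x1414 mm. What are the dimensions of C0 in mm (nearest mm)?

917 × 1297 mm

Short: √(841 · 1000) = √841000 ≈ 917.1 mm.
Long: √(1189 · 1414) = √1681246 ≈ 1296.6 mm.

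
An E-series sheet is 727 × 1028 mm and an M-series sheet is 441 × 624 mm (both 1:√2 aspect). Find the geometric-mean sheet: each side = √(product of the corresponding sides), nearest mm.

Short side: √(727 · 441) = √320607 ≈ 566.2 → 566 mm
Long side: √(1028 · 624) = √641472 ≈ 800.9 → 801 mm

566 × 801 mm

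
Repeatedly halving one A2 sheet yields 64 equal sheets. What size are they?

A8

64 = 2^6, so 6 halving steps.
A2 → A3 → … → A8 after 6 steps.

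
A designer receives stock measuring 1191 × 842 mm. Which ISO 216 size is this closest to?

A0 (841 × 1189 mm)

Aspect ratio 1191/842 ≈ 1.414 — close to the ISO √2 ≈ 1.414.
In the A-series (A0 area = 1 m²): A0 = 841 × 1189 mm.
Off by 3 mm total — nearest standard size.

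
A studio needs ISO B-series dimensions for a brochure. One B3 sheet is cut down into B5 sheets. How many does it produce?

Each ISO step halves the sheet: 1 × B3 → 2 × B4 → 4 × B5
From B3 to B5 is 2 halving steps: 2^2 = 4.

4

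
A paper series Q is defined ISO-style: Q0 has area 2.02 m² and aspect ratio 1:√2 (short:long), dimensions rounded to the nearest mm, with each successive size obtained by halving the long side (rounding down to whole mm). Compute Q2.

597 × 845 mm

Let Q0's short side be w mm. w · w√2 = 2.02 m² = 2,020,000 mm², so w ≈ 1195.1 mm and w√2 ≈ 1690.2 mm → Q0 = 1195 × 1690 mm.
Q1: ⌊1690/2⌋ × 1195 = 845 × 1195 mm
Q2: ⌊1195/2⌋ × 845 = 597 × 845 mm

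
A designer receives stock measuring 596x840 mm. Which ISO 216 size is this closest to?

A1 (594 × 841 mm)

Aspect ratio 840/596 ≈ 1.409 — close to the ISO √2 ≈ 1.414.
In the A-series (A0 area = 1 m²): A1 = 594 × 841 mm.
Off by 3 mm total — nearest standard size.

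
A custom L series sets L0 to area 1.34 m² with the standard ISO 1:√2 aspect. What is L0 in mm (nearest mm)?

Let the short side be w mm. Then w · w√2 = 1.34 m² = 1,340,000 mm².
w² = 1,340,000/√2, so w ≈ 973.4 mm; long side = w√2 ≈ 1376.6 mm.

973 × 1377 mm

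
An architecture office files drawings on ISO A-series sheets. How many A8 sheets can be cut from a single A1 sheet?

A1 = 594 × 841 mm; A8 = 52 × 74 mm.
Each halving step doubles the count; 7 steps from A1 to A8.
2^7 = 128.

128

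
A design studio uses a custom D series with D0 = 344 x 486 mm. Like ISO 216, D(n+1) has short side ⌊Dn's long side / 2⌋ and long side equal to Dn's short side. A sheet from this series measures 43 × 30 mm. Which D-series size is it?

D0: 344 × 486 mm
D1: 243 × 344 mm
D2: 172 × 243 mm
D3: 121 × 172 mm
D4: 86 × 121 mm
D5: 60 × 86 mm
D6: 43 × 60 mm
D7: 30 × 43 mm
D8: 21 × 30 mm
→ matches D7.

D7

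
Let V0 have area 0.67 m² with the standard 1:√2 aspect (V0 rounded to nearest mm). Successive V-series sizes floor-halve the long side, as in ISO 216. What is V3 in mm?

243 × 344 mm

Let V0's short side be w mm. w · w√2 = 0.67 m² = 670,000 mm², so w ≈ 688.3 mm and w√2 ≈ 973.4 mm → V0 = 688 × 973 mm.
V1: ⌊973/2⌋ × 688 = 486 × 688 mm
V2: ⌊688/2⌋ × 486 = 344 × 486 mm
V3: ⌊486/2⌋ × 344 = 243 × 344 mm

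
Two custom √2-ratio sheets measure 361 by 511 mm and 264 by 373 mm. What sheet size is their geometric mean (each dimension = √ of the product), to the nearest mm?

Short side: √(361 · 264) = √95304 ≈ 308.7 → 309 mm
Long side: √(511 · 373) = √190603 ≈ 436.6 → 437 mm

309 × 437 mm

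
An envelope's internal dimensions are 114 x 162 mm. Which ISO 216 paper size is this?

Aspect ratio 162/114 ≈ 1.421 — close to the ISO √2 ≈ 1.414.
In the C-series (envelope sizes, between A and B): C6 = 114 × 162 mm.

C6 (114 × 162 mm)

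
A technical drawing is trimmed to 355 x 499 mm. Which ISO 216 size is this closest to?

B3 (353 × 500 mm)

Aspect ratio 499/355 ≈ 1.406 — close to the ISO √2 ≈ 1.414.
In the B-series (B0 = 1000 × 1414 mm): B3 = 353 × 500 mm.
Off by 3 mm total — nearest standard size.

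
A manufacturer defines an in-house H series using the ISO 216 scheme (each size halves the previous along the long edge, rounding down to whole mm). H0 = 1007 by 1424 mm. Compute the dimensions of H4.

251 × 356 mm

H1: ⌊1424/2⌋ × 1007 = 712 × 1007 mm
H2: ⌊1007/2⌋ × 712 = 503 × 712 mm
H3: ⌊712/2⌋ × 503 = 356 × 503 mm
H4: ⌊503/2⌋ × 356 = 251 × 356 mm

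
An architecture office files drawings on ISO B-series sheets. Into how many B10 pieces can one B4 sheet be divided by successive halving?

Each ISO step halves the sheet: 1 × B4 → 2 × B5 → 4 × B6 → 8 × B7 → …
From B4 to B10 is 6 halving steps: 2^6 = 64.

64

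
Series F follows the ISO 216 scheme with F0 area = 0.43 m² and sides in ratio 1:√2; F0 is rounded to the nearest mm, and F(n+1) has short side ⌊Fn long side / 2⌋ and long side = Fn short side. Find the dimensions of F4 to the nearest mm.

Let F0's short side be w mm. w · w√2 = 0.43 m² = 430,000 mm², so w ≈ 551.4 mm and w√2 ≈ 779.8 mm → F0 = 551 × 780 mm.
F1: ⌊780/2⌋ × 551 = 390 × 551 mm
F2: ⌊551/2⌋ × 390 = 275 × 390 mm
F3: ⌊390/2⌋ × 275 = 195 × 275 mm
F4: ⌊275/2⌋ × 195 = 137 × 195 mm

137 × 195 mm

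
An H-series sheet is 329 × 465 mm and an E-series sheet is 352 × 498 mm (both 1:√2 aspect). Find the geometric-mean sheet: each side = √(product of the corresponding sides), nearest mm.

340 × 481 mm

Short side: √(329 · 352) = √115808 ≈ 340.3 → 340 mm
Long side: √(465 · 498) = √231570 ≈ 481.2 → 481 mm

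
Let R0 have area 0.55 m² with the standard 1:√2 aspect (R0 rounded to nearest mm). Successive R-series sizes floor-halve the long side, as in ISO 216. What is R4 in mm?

156 × 220 mm

Let R0's short side be w mm. w · w√2 = 0.55 m² = 550,000 mm², so w ≈ 623.6 mm and w√2 ≈ 881.9 mm → R0 = 624 × 882 mm.
R1: ⌊882/2⌋ × 624 = 441 × 624 mm
R2: ⌊624/2⌋ × 441 = 312 × 441 mm
R3: ⌊441/2⌋ × 312 = 220 × 312 mm
R4: ⌊312/2⌋ × 220 = 156 × 220 mm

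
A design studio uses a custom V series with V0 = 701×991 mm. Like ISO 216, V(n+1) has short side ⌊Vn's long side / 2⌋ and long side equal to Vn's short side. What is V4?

V1: ⌊991/2⌋ × 701 = 495 × 701 mm
V2: ⌊701/2⌋ × 495 = 350 × 495 mm
V3: ⌊495/2⌋ × 350 = 247 × 350 mm
V4: ⌊350/2⌋ × 247 = 175 × 247 mm

175 × 247 mm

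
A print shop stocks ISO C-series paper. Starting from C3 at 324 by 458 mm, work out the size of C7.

C4: ⌊458/2⌋ × 324 = 229 × 324 mm
C5: ⌊324/2⌋ × 229 = 162 × 229 mm
C6: ⌊229/2⌋ × 162 = 114 × 162 mm
C7: ⌊162/2⌋ × 114 = 81 × 114 mm

81 × 114 mm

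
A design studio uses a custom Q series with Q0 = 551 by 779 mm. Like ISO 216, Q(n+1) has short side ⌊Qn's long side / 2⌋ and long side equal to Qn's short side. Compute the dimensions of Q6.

68 × 97 mm

Q1 = 389 × 551 mm (from Q0 by 1 halving).
Q2: ⌊551/2⌋ × 389 = 275 × 389 mm
Q3: ⌊389/2⌋ × 275 = 194 × 275 mm
Q4: ⌊275/2⌋ × 194 = 137 × 194 mm
Q5: ⌊194/2⌋ × 137 = 97 × 137 mm
Q6: ⌊137/2⌋ × 97 = 68 × 97 mm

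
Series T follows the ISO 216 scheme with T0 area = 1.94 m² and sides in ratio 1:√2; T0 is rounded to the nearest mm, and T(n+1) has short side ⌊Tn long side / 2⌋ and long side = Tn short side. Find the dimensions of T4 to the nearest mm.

Let T0's short side be w mm. w · w√2 = 1.94 m² = 1,940,000 mm², so w ≈ 1171.2 mm and w√2 ≈ 1656.4 mm → T0 = 1171 × 1656 mm.
T1: ⌊1656/2⌋ × 1171 = 828 × 1171 mm
T2: ⌊1171/2⌋ × 828 = 585 × 828 mm
T3: ⌊828/2⌋ × 585 = 414 × 585 mm
T4: ⌊585/2⌋ × 414 = 292 × 414 mm

292 × 414 mm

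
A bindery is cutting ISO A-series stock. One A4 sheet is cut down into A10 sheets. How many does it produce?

64

Each ISO step halves the sheet: 1 × A4 → 2 × A5 → 4 × A6 → 8 × A7 → …
From A4 to A10 is 6 halving steps: 2^6 = 64.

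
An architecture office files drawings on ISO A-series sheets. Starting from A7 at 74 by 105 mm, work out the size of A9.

A8: ⌊105/2⌋ × 74 = 52 × 74 mm
A9: ⌊74/2⌋ × 52 = 37 × 52 mm

37 × 52 mm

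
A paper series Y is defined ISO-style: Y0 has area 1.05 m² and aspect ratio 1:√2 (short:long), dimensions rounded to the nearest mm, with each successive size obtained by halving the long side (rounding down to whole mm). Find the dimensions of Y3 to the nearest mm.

Let Y0's short side be w mm. w · w√2 = 1.05 m² = 1,050,000 mm², so w ≈ 861.7 mm and w√2 ≈ 1218.6 mm → Y0 = 862 × 1219 mm.
Y1: ⌊1219/2⌋ × 862 = 609 × 862 mm
Y2: ⌊862/2⌋ × 609 = 431 × 609 mm
Y3: ⌊609/2⌋ × 431 = 304 × 431 mm

304 × 431 mm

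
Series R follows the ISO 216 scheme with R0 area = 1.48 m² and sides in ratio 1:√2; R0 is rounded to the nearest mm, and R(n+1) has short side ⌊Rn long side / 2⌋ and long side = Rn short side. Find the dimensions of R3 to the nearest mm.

361 × 511 mm

Let R0's short side be w mm. w · w√2 = 1.48 m² = 1,480,000 mm², so w ≈ 1023.0 mm and w√2 ≈ 1446.7 mm → R0 = 1023 × 1447 mm.
R1: ⌊1447/2⌋ × 1023 = 723 × 1023 mm
R2: ⌊1023/2⌋ × 723 = 511 × 723 mm
R3: ⌊723/2⌋ × 511 = 361 × 511 mm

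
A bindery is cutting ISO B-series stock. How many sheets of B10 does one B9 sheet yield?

Each ISO step halves the sheet: 1 × B9 → 2 × B10
From B9 to B10 is 1 halving step: 2^1 = 2.

2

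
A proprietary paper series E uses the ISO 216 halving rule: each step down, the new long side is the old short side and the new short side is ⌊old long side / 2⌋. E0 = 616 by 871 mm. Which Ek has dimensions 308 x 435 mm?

E2

E0: 616 × 871 mm
E1: 435 × 616 mm
E2: 308 × 435 mm
E3: 217 × 308 mm
→ matches E2.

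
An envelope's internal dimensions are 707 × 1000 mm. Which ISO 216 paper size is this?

B1 (707 × 1000 mm)

Aspect ratio 1000/707 ≈ 1.414 — close to the ISO √2 ≈ 1.414.
In the B-series (B0 = 1000 × 1414 mm): B1 = 707 × 1000 mm.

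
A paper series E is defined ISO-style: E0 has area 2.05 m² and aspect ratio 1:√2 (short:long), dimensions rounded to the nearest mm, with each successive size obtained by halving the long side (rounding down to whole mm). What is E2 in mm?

Let E0's short side be w mm. w · w√2 = 2.05 m² = 2,050,000 mm², so w ≈ 1204.0 mm and w√2 ≈ 1702.7 mm → E0 = 1204 × 1703 mm.
E1: ⌊1703/2⌋ × 1204 = 851 × 1204 mm
E2: ⌊1204/2⌋ × 851 = 602 × 851 mm

602 × 851 mm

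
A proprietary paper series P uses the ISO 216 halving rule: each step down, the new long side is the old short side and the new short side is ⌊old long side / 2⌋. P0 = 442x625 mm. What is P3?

156 × 221 mm

P1: ⌊625/2⌋ × 442 = 312 × 442 mm
P2: ⌊442/2⌋ × 312 = 221 × 312 mm
P3: ⌊312/2⌋ × 221 = 156 × 221 mm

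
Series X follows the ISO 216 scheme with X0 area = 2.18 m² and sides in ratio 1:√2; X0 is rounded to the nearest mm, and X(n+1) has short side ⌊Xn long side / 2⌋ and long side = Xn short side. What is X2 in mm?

Let X0's short side be w mm. w · w√2 = 2.18 m² = 2,180,000 mm², so w ≈ 1241.6 mm and w√2 ≈ 1755.8 mm → X0 = 1242 × 1756 mm.
X1: ⌊1756/2⌋ × 1242 = 878 × 1242 mm
X2: ⌊1242/2⌋ × 878 = 621 × 878 mm

621 × 878 mm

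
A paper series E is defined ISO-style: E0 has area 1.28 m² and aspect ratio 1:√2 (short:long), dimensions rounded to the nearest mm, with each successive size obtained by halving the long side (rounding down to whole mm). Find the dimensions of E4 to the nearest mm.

237 × 336 mm

Let E0's short side be w mm. w · w√2 = 1.28 m² = 1,280,000 mm², so w ≈ 951.4 mm and w√2 ≈ 1345.4 mm → E0 = 951 × 1345 mm.
E1: ⌊1345/2⌋ × 951 = 672 × 951 mm
E2: ⌊951/2⌋ × 672 = 475 × 672 mm
E3: ⌊672/2⌋ × 475 = 336 × 475 mm
E4: ⌊475/2⌋ × 336 = 237 × 336 mm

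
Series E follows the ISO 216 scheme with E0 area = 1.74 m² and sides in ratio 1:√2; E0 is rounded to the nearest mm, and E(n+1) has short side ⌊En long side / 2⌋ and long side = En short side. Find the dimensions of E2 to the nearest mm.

Let E0's short side be w mm. w · w√2 = 1.74 m² = 1,740,000 mm², so w ≈ 1109.2 mm and w√2 ≈ 1568.7 mm → E0 = 1109 × 1569 mm.
E1: ⌊1569/2⌋ × 1109 = 784 × 1109 mm
E2: ⌊1109/2⌋ × 784 = 554 × 784 mm

554 × 784 mm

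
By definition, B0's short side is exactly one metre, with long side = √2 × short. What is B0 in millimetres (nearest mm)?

Short side = 1000 mm; long side = 1000√2 ≈ 1414.2 mm.

1000 × 1414 mm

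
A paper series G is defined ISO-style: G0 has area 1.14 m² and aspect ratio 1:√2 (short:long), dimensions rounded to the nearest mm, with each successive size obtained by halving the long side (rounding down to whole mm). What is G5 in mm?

158 × 224 mm

Let G0's short side be w mm. w · w√2 = 1.14 m² = 1,140,000 mm², so w ≈ 897.8 mm and w√2 ≈ 1269.7 mm → G0 = 898 × 1270 mm.
G1: ⌊1270/2⌋ × 898 = 635 × 898 mm
G2: ⌊898/2⌋ × 635 = 449 × 635 mm
G3: ⌊635/2⌋ × 449 = 317 × 449 mm
G4: ⌊449/2⌋ × 317 = 224 × 317 mm
G5: ⌊317/2⌋ × 224 = 158 × 224 mm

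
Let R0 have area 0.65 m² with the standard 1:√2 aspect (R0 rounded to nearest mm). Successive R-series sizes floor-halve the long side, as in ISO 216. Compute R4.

169 × 239 mm

Let R0's short side be w mm. w · w√2 = 0.65 m² = 650,000 mm², so w ≈ 678.0 mm and w√2 ≈ 958.8 mm → R0 = 678 × 959 mm.
R1: ⌊959/2⌋ × 678 = 479 × 678 mm
R2: ⌊678/2⌋ × 479 = 339 × 479 mm
R3: ⌊479/2⌋ × 339 = 239 × 339 mm
R4: ⌊339/2⌋ × 239 = 169 × 239 mm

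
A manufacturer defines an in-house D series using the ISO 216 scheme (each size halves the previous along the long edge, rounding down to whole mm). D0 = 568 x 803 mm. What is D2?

284 × 401 mm

D1: ⌊803/2⌋ × 568 = 401 × 568 mm
D2: ⌊568/2⌋ × 401 = 284 × 401 mm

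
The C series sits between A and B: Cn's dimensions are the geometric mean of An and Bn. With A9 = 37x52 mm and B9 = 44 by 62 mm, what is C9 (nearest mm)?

Short side: √(37 · 44) = √1628 ≈ 40.3 → 40 mm
Long side: √(52 · 62) = √3224 ≈ 56.8 → 57 mm

40 × 57 mm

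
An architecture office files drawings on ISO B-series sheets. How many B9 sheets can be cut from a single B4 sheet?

32

B4 = 250 × 353 mm; B9 = 44 × 62 mm.
Each halving step doubles the count; 5 steps from B4 to B9.
2^5 = 32.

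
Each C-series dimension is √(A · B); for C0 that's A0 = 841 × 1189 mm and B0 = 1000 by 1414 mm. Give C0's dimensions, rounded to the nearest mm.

Short: √(841 · 1000) = √841000 ≈ 917.1 mm.
Long: √(1189 · 1414) = √1681246 ≈ 1296.6 mm.

917 × 1297 mm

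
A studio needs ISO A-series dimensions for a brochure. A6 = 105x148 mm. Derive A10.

26 × 37 mm

A7: ⌊148/2⌋ × 105 = 74 × 105 mm
A8: ⌊105/2⌋ × 74 = 52 × 74 mm
A9: ⌊74/2⌋ × 52 = 37 × 52 mm
A10: ⌊52/2⌋ × 37 = 26 × 37 mm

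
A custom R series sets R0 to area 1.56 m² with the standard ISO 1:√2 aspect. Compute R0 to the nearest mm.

Let the short side be w mm. Then w · w√2 = 1.56 m² = 1,560,000 mm².
w² = 1,560,000/√2, so w ≈ 1050.3 mm; long side = w√2 ≈ 1485.3 mm.

1050 × 1485 mm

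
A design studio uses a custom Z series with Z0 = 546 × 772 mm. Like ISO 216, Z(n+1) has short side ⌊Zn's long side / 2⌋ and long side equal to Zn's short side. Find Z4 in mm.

136 × 193 mm

Z1: ⌊772/2⌋ × 546 = 386 × 546 mm
Z2: ⌊546/2⌋ × 386 = 273 × 386 mm
Z3: ⌊386/2⌋ × 273 = 193 × 273 mm
Z4: ⌊273/2⌋ × 193 = 136 × 193 mm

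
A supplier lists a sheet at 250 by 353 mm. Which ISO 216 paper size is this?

B4 (250 × 353 mm)

Aspect ratio 353/250 ≈ 1.412 — close to the ISO √2 ≈ 1.414.
In the B-series (B0 = 1000 × 1414 mm): B4 = 250 × 353 mm.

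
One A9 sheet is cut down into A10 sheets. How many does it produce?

2

Each ISO step halves the sheet: 1 × A9 → 2 × A10
From A9 to A10 is 1 halving step: 2^1 = 2.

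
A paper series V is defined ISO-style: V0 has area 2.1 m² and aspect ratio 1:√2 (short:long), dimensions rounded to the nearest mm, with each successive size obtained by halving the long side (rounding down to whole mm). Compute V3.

430 × 609 mm

Let V0's short side be w mm. w · w√2 = 2.1 m² = 2,100,000 mm², so w ≈ 1218.6 mm and w√2 ≈ 1723.3 mm → V0 = 1219 × 1723 mm.
V1: ⌊1723/2⌋ × 1219 = 861 × 1219 mm
V2: ⌊1219/2⌋ × 861 = 609 × 861 mm
V3: ⌊861/2⌋ × 609 = 430 × 609 mm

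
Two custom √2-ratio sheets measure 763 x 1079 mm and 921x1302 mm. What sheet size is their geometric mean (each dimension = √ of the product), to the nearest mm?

838 × 1185 mm

Short side: √(763 · 921) = √702723 ≈ 838.3 → 838 mm
Long side: √(1079 · 1302) = √1404858 ≈ 1185.3 → 1185 mm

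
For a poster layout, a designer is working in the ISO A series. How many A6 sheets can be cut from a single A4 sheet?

4

Each ISO step halves the sheet: 1 × A4 → 2 × A5 → 4 × A6
From A4 to A6 is 2 halving steps: 2^2 = 4.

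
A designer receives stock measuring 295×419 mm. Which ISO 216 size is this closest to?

Aspect ratio 419/295 ≈ 1.420 — close to the ISO √2 ≈ 1.414.
In the A-series (A0 area = 1 m²): A3 = 297 × 420 mm.
Off by 3 mm total — nearest standard size.

A3 (297 × 420 mm)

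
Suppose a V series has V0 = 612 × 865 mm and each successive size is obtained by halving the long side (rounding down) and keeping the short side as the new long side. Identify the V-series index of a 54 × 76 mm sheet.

V0: 612 × 865 mm
V1: 432 × 612 mm
V2: 306 × 432 mm
V3: 216 × 306 mm
V4: 153 × 216 mm
V5: 108 × 153 mm
V6: 76 × 108 mm
V7: 54 × 76 mm
V8: 38 × 54 mm
→ matches V7.

V7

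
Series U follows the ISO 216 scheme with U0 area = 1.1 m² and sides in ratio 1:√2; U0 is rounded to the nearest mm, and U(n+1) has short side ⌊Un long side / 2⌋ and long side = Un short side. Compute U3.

311 × 441 mm

Let U0's short side be w mm. w · w√2 = 1.1 m² = 1,100,000 mm², so w ≈ 881.9 mm and w√2 ≈ 1247.3 mm → U0 = 882 × 1247 mm.
U1: ⌊1247/2⌋ × 882 = 623 × 882 mm
U2: ⌊882/2⌋ × 623 = 441 × 623 mm
U3: ⌊623/2⌋ × 441 = 311 × 441 mm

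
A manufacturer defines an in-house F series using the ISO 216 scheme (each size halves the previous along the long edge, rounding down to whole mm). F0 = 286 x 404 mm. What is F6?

35 × 50 mm

F1: ⌊404/2⌋ × 286 = 202 × 286 mm
F2: ⌊286/2⌋ × 202 = 143 × 202 mm
F3: ⌊202/2⌋ × 143 = 101 × 143 mm
F4: ⌊143/2⌋ × 101 = 71 × 101 mm
F5: ⌊101/2⌋ × 71 = 50 × 71 mm
F6: ⌊71/2⌋ × 50 = 35 × 50 mm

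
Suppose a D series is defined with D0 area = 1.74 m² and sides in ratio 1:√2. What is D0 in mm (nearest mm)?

Let the short side be w mm. Then w · w√2 = 1.74 m² = 1,740,000 mm².
w² = 1,740,000/√2, so w ≈ 1109.2 mm; long side = w√2 ≈ 1568.7 mm.

1109 × 1569 mm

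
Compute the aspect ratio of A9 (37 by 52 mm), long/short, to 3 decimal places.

1.405

52 / 37 = 1.405
ISO 216 targets √2 ≈ 1.414; the -0.009 deviation is from mm rounding.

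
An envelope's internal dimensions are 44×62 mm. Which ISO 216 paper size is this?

B9 (44 × 62 mm)

Aspect ratio 62/44 ≈ 1.409 — close to the ISO √2 ≈ 1.414.
In the B-series (B0 = 1000 × 1414 mm): B9 = 44 × 62 mm.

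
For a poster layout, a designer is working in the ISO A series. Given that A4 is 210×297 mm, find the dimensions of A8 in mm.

A5: ⌊297/2⌋ × 210 = 148 × 210 mm
A6: ⌊210/2⌋ × 148 = 105 × 148 mm
A7: ⌊148/2⌋ × 105 = 74 × 105 mm
A8: ⌊105/2⌋ × 74 = 52 × 74 mm

52 × 74 mm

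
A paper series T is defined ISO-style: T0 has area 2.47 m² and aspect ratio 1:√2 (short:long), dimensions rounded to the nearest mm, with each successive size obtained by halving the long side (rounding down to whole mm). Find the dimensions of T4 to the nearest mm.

330 × 467 mm

Let T0's short side be w mm. w · w√2 = 2.47 m² = 2,470,000 mm², so w ≈ 1321.6 mm and w√2 ≈ 1869.0 mm → T0 = 1322 × 1869 mm.
T1: ⌊1869/2⌋ × 1322 = 934 × 1322 mm
T2: ⌊1322/2⌋ × 934 = 661 × 934 mm
T3: ⌊934/2⌋ × 661 = 467 × 661 mm
T4: ⌊661/2⌋ × 467 = 330 × 467 mm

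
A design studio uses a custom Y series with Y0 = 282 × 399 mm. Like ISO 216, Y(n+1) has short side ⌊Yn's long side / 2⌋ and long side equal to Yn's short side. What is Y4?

Y1: ⌊399/2⌋ × 282 = 199 × 282 mm
Y2: ⌊282/2⌋ × 199 = 141 × 199 mm
Y3: ⌊199/2⌋ × 141 = 99 × 141 mm
Y4: ⌊141/2⌋ × 99 = 70 × 99 mm

70 × 99 mm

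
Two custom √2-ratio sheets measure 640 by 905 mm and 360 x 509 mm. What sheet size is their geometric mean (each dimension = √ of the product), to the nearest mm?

480 × 679 mm

Short side: √(640 · 360) = √230400 ≈ 480.0 → 480 mm
Long side: √(905 · 509) = √460645 ≈ 678.7 → 679 mm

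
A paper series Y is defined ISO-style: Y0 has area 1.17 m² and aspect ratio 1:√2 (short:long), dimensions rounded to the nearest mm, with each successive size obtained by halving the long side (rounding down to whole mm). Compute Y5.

Let Y0's short side be w mm. w · w√2 = 1.17 m² = 1,170,000 mm², so w ≈ 909.6 mm and w√2 ≈ 1286.3 mm → Y0 = 910 × 1286 mm.
Y1: ⌊1286/2⌋ × 910 = 643 × 910 mm
Y2: ⌊910/2⌋ × 643 = 455 × 643 mm
Y3: ⌊643/2⌋ × 455 = 321 × 455 mm
Y4: ⌊455/2⌋ × 321 = 227 × 321 mm
Y5: ⌊321/2⌋ × 227 = 160 × 227 mm

160 × 227 mm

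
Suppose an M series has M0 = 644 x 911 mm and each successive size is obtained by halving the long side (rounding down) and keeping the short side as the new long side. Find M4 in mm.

M1: ⌊911/2⌋ × 644 = 455 × 644 mm
M2: ⌊644/2⌋ × 455 = 322 × 455 mm
M3: ⌊455/2⌋ × 322 = 227 × 322 mm
M4: ⌊322/2⌋ × 227 = 161 × 227 mm

161 × 227 mm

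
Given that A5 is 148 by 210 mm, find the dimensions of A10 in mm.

26 × 37 mm

A6: ⌊210/2⌋ × 148 = 105 × 148 mm
A7: ⌊148/2⌋ × 105 = 74 × 105 mm
A8: ⌊105/2⌋ × 74 = 52 × 74 mm
A9: ⌊74/2⌋ × 52 = 37 × 52 mm
A10: ⌊52/2⌋ × 37 = 26 × 37 mm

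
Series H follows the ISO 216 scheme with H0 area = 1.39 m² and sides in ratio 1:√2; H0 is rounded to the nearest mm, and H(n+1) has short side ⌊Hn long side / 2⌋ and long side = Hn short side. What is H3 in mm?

Let H0's short side be w mm. w · w√2 = 1.39 m² = 1,390,000 mm², so w ≈ 991.4 mm and w√2 ≈ 1402.1 mm → H0 = 991 × 1402 mm.
H1: ⌊1402/2⌋ × 991 = 701 × 991 mm
H2: ⌊991/2⌋ × 701 = 495 × 701 mm
H3: ⌊701/2⌋ × 495 = 350 × 495 mm

350 × 495 mm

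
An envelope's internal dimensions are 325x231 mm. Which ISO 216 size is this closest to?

Aspect ratio 325/231 ≈ 1.407 — close to the ISO √2 ≈ 1.414.
In the C-series (envelope sizes, between A and B): C4 = 229 × 324 mm.
Off by 3 mm total — nearest standard size.

C4 (229 × 324 mm)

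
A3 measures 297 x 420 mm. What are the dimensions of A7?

74 × 105 mm

A4: ⌊420/2⌋ × 297 = 210 × 297 mm
A5: ⌊297/2⌋ × 210 = 148 × 210 mm
A6: ⌊210/2⌋ × 148 = 105 × 148 mm
A7: ⌊148/2⌋ × 105 = 74 × 105 mm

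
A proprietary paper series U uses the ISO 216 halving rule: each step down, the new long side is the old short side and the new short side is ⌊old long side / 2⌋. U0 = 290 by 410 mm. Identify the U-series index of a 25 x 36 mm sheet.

U7

U0: 290 × 410 mm
U1: 205 × 290 mm
U2: 145 × 205 mm
U3: 102 × 145 mm
U4: 72 × 102 mm
U5: 51 × 72 mm
U6: 36 × 51 mm
U7: 25 × 36 mm
U8: 18 × 25 mm
→ matches U7.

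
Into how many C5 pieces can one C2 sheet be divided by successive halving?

8

Each ISO step halves the sheet: 1 × C2 → 2 × C3 → 4 × C4 → 8 × C5
From C2 to C5 is 3 halving steps: 2^3 = 8.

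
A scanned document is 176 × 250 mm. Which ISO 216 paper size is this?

Aspect ratio 250/176 ≈ 1.420 — close to the ISO √2 ≈ 1.414.
In the B-series (B0 = 1000 × 1414 mm): B5 = 176 × 250 mm.

B5 (176 × 250 mm)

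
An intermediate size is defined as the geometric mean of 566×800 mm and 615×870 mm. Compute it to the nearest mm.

590 × 834 mm

Short side: √(566 · 615) = √348090 ≈ 590.0 → 590 mm
Long side: √(800 · 870) = √696000 ≈ 834.3 → 834 mm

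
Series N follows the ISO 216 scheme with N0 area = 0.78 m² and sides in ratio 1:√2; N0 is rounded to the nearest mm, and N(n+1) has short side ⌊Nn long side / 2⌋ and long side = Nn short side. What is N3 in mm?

Let N0's short side be w mm. w · w√2 = 0.78 m² = 780,000 mm², so w ≈ 742.7 mm and w√2 ≈ 1050.3 mm → N0 = 743 × 1050 mm.
N1: ⌊1050/2⌋ × 743 = 525 × 743 mm
N2: ⌊743/2⌋ × 525 = 371 × 525 mm
N3: ⌊525/2⌋ × 371 = 262 × 371 mm

262 × 371 mm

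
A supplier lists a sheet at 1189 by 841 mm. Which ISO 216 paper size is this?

A0 (841 × 1189 mm)

Aspect ratio 1189/841 ≈ 1.414 — close to the ISO √2 ≈ 1.414.
In the A-series (A0 area = 1 m²): A0 = 841 × 1189 mm.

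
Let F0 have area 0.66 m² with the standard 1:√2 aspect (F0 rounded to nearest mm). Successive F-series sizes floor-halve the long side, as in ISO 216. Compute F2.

341 × 483 mm

Let F0's short side be w mm. w · w√2 = 0.66 m² = 660,000 mm², so w ≈ 683.1 mm and w√2 ≈ 966.1 mm → F0 = 683 × 966 mm.
F1: ⌊966/2⌋ × 683 = 483 × 683 mm
F2: ⌊683/2⌋ × 483 = 341 × 483 mm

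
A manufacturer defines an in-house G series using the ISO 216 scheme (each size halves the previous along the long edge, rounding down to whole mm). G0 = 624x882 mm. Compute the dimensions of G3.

220 × 312 mm

G1: ⌊882/2⌋ × 624 = 441 × 624 mm
G2: ⌊624/2⌋ × 441 = 312 × 441 mm
G3: ⌊441/2⌋ × 312 = 220 × 312 mm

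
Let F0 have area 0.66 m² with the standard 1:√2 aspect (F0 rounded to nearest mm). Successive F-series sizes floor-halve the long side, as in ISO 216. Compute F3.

Let F0's short side be w mm. w · w√2 = 0.66 m² = 660,000 mm², so w ≈ 683.1 mm and w√2 ≈ 966.1 mm → F0 = 683 × 966 mm.
F1: ⌊966/2⌋ × 683 = 483 × 683 mm
F2: ⌊683/2⌋ × 483 = 341 × 483 mm
F3: ⌊483/2⌋ × 341 = 241 × 341 mm

241 × 341 mm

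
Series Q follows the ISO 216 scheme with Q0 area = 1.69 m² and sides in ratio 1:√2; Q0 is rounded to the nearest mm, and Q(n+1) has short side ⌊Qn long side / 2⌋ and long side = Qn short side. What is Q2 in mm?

546 × 773 mm

Let Q0's short side be w mm. w · w√2 = 1.69 m² = 1,690,000 mm², so w ≈ 1093.2 mm and w√2 ≈ 1546.0 mm → Q0 = 1093 × 1546 mm.
Q1: ⌊1546/2⌋ × 1093 = 773 × 1093 mm
Q2: ⌊1093/2⌋ × 773 = 546 × 773 mm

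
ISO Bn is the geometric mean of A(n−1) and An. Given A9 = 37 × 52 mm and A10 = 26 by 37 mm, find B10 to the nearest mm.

31 × 44 mm

Short side: √(37 · 26) = √962 ≈ 31.0 → 31 mm
Long side: √(52 · 37) = √1924 ≈ 43.9 → 44 mm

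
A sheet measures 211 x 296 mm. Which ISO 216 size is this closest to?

Aspect ratio 296/211 ≈ 1.403 — close to the ISO √2 ≈ 1.414.
In the A-series (A0 area = 1 m²): A4 = 210 × 297 mm.
Off by 2 mm total — nearest standard size.

A4 (210 × 297 mm)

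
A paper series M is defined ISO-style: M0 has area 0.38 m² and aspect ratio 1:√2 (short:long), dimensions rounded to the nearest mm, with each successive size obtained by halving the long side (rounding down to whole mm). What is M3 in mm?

Let M0's short side be w mm. w · w√2 = 0.38 m² = 380,000 mm², so w ≈ 518.4 mm and w√2 ≈ 733.1 mm → M0 = 518 × 733 mm.
M1: ⌊733/2⌋ × 518 = 366 × 518 mm
M2: ⌊518/2⌋ × 366 = 259 × 366 mm
M3: ⌊366/2⌋ × 259 = 183 × 259 mm

183 × 259 mm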